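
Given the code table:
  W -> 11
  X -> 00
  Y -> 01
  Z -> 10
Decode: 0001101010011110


Decoding:
00 -> X
01 -> Y
10 -> Z
10 -> Z
10 -> Z
01 -> Y
11 -> W
10 -> Z


Result: XYZZZYWZ


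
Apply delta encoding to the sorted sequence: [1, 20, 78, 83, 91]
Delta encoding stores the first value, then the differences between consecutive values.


First value: 1
Deltas:
  20 - 1 = 19
  78 - 20 = 58
  83 - 78 = 5
  91 - 83 = 8


Delta encoded: [1, 19, 58, 5, 8]


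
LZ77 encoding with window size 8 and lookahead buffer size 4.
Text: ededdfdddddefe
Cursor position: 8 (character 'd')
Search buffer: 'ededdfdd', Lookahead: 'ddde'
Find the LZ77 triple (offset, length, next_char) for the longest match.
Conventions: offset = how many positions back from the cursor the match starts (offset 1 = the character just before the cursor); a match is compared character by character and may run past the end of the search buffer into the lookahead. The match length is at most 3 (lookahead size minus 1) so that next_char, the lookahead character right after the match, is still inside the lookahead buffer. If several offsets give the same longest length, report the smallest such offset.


Try each offset into the search buffer:
  offset=1 (pos 7, char 'd'): match length 3
  offset=2 (pos 6, char 'd'): match length 3
  offset=3 (pos 5, char 'f'): match length 0
  offset=4 (pos 4, char 'd'): match length 1
  offset=5 (pos 3, char 'd'): match length 2
  offset=6 (pos 2, char 'e'): match length 0
  offset=7 (pos 1, char 'd'): match length 1
  offset=8 (pos 0, char 'e'): match length 0
Longest match has length 3, found at offsets 1, 2; take the smallest, offset 1.
next_char = character at position 8 + 3 = 11 -> 'e'

Best match: offset=1, length=3 (matching 'ddd' starting at position 7)
LZ77 triple: (1, 3, 'e')


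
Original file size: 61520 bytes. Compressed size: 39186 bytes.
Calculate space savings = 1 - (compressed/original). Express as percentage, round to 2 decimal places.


ratio = compressed/original = 39186/61520 = 0.636964
savings = 1 - ratio = 1 - 0.636964 = 0.363036
as a percentage: 0.363036 * 100 = 36.3%

Space savings = 1 - 39186/61520 = 36.3%


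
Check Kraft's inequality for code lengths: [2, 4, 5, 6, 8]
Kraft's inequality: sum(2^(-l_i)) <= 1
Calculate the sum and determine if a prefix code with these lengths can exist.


Sum = 2^(-2) + 2^(-4) + 2^(-5) + 2^(-6) + 2^(-8)
    = 0.25 + 0.0625 + 0.03125 + 0.015625 + 0.00390625
    = 93/256 = 0.36328125
Since 0.36328125 <= 1, Kraft's inequality IS satisfied.
A prefix code with these lengths CAN exist.

Kraft sum = 0.36328125. Satisfied.


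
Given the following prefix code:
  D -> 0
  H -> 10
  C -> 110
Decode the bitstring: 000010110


Decoding step by step:
Bits 0 -> D
Bits 0 -> D
Bits 0 -> D
Bits 0 -> D
Bits 10 -> H
Bits 110 -> C


Decoded message: DDDDHC


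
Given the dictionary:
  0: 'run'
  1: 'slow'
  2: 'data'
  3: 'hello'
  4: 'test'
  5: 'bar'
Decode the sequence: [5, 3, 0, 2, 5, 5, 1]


Look up each index in the dictionary:
  5 -> 'bar'
  3 -> 'hello'
  0 -> 'run'
  2 -> 'data'
  5 -> 'bar'
  5 -> 'bar'
  1 -> 'slow'

Decoded: "bar hello run data bar bar slow"


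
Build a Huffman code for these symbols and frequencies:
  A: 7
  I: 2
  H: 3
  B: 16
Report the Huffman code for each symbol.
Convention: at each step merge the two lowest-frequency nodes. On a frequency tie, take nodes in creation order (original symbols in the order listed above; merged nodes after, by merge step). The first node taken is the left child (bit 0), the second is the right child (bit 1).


Huffman tree construction:
Step 1: Merge I(2) + H(3) = 5
Step 2: Merge (I+H)(5) + A(7) = 12
Step 3: Merge ((I+H)+A)(12) + B(16) = 28
Read each symbol's code off the tree from the root (left child = 0, right child = 1).

Codes:
  A: 01 (length 2)
  I: 000 (length 3)
  H: 001 (length 3)
  B: 1 (length 1)
Average code length: 45/28 = 1.6071 bits/symbol


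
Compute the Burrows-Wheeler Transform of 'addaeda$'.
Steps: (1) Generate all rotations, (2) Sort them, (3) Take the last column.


Rotations (sorted):
  0: $addaeda -> last char: a
  1: a$addaed -> last char: d
  2: addaeda$ -> last char: $
  3: aeda$add -> last char: d
  4: da$addae -> last char: e
  5: daeda$ad -> last char: d
  6: ddaeda$a -> last char: a
  7: eda$adda -> last char: a


BWT = ad$dedaa


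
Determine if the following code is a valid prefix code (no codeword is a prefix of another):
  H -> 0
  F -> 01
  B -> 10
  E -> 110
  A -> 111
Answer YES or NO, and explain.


Checking each pair (does one codeword prefix another?):
  H='0' vs F='01': prefix -- VIOLATION

NO -- this is NOT a valid prefix code. H (0) is a prefix of F (01).


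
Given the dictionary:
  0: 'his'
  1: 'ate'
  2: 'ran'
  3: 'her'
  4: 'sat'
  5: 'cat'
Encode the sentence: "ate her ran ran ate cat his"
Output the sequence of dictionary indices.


Look up each word in the dictionary:
  'ate' -> 1
  'her' -> 3
  'ran' -> 2
  'ran' -> 2
  'ate' -> 1
  'cat' -> 5
  'his' -> 0

Encoded: [1, 3, 2, 2, 1, 5, 0]


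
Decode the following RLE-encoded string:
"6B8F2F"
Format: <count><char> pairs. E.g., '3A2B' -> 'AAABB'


Expanding each <count><char> pair:
  6B -> 'BBBBBB'
  8F -> 'FFFFFFFF'
  2F -> 'FF'

Decoded = BBBBBBFFFFFFFFFF


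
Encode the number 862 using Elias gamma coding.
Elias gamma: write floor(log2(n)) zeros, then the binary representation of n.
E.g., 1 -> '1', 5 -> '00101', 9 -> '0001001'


num_bits = floor(log2(862)) + 1 = 10
leading_zeros = num_bits - 1 = 9
binary(862) = 1101011110

Elias gamma(862) = '000000000' + '1101011110' = 0000000001101011110 (19 bits)


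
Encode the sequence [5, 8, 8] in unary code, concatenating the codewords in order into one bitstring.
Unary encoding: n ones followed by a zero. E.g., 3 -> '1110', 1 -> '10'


Encode each number as n ones followed by a terminating 0:
  5 -> 111110 (6 bits)
  8 -> 111111110 (9 bits)
  8 -> 111111110 (9 bits)
Total length = 6 + 9 + 9 = 24 bits.

Unary([5, 8, 8]) = 111110111111110111111110 (24 bits)


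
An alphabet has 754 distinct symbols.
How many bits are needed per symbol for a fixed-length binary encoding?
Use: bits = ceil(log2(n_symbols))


log2(754) = 9.5584
Bracket: 2^9 = 512 < 754 <= 2^10 = 1024
So ceil(log2(754)) = 10

bits = ceil(log2(754)) = ceil(9.5584) = 10 bits


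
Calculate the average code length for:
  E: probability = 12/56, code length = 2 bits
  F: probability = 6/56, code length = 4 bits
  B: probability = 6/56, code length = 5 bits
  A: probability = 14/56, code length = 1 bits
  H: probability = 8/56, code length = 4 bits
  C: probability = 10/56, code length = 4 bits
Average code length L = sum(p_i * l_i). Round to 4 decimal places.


Weighted contributions p_i * l_i:
  E: (12/56) * 2 = 24/56
  F: (6/56) * 4 = 24/56
  B: (6/56) * 5 = 30/56
  A: (14/56) * 1 = 14/56
  H: (8/56) * 4 = 32/56
  C: (10/56) * 4 = 40/56
Sum = (24 + 24 + 30 + 14 + 32 + 40)/56 = 164/56

L = 164/56 = 2.9286 bits/symbol


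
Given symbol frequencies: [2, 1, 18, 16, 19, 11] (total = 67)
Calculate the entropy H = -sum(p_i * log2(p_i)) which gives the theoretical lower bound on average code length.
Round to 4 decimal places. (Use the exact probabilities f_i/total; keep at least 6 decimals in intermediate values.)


Per-symbol terms -p_i * log2(p_i) with p_i = f_i/67:
  p = 2/67 = 0.029851: log2(p) = -5.066089, -p*log2(p) = 0.151227
  p = 1/67 = 0.014925: log2(p) = -6.066089, -p*log2(p) = 0.090539
  p = 18/67 = 0.268657: log2(p) = -1.896164, -p*log2(p) = 0.509417
  p = 16/67 = 0.238806: log2(p) = -2.066089, -p*log2(p) = 0.493394
  p = 19/67 = 0.283582: log2(p) = -1.818162, -p*log2(p) = 0.515598
  p = 11/67 = 0.164179: log2(p) = -2.606658, -p*log2(p) = 0.427959
H = 0.151227 + 0.090539 + 0.509417 + 0.493394 + 0.515598 + 0.427959 = 2.188134

H = 2.1881 bits/symbol


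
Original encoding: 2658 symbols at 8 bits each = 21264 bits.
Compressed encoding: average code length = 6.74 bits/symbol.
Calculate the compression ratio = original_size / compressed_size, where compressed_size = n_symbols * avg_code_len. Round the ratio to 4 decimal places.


original_size = n_symbols * orig_bits = 2658 * 8 = 21264 bits
compressed_size = n_symbols * avg_code_len = 2658 * 6.74 = 17914.92 bits
ratio = original_size / compressed_size = 21264 / 17914.92 = 1.1869

Compression ratio = 1.1869


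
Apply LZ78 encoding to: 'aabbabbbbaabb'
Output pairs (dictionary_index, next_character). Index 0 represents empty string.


LZ78 encoding steps:
Dictionary: {0: ''}
Step 1: w='' (idx 0), next='a' -> output (0, 'a'), add 'a' as idx 1
Step 2: w='a' (idx 1), next='b' -> output (1, 'b'), add 'ab' as idx 2
Step 3: w='' (idx 0), next='b' -> output (0, 'b'), add 'b' as idx 3
Step 4: w='ab' (idx 2), next='b' -> output (2, 'b'), add 'abb' as idx 4
Step 5: w='b' (idx 3), next='b' -> output (3, 'b'), add 'bb' as idx 5
Step 6: w='a' (idx 1), next='a' -> output (1, 'a'), add 'aa' as idx 6
Step 7: w='bb' (idx 5), end of input -> output (5, '')


Encoded: [(0, 'a'), (1, 'b'), (0, 'b'), (2, 'b'), (3, 'b'), (1, 'a'), (5, '')]


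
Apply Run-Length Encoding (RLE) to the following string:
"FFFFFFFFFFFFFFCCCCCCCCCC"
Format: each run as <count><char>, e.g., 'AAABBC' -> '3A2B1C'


Scanning runs left to right:
  i=0: run of 'F' x 14 -> '14F'
  i=14: run of 'C' x 10 -> '10C'

RLE = 14F10C


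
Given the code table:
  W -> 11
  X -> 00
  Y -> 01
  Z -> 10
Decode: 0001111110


Decoding:
00 -> X
01 -> Y
11 -> W
11 -> W
10 -> Z


Result: XYWWZ


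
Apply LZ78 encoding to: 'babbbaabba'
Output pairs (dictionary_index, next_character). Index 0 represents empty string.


LZ78 encoding steps:
Dictionary: {0: ''}
Step 1: w='' (idx 0), next='b' -> output (0, 'b'), add 'b' as idx 1
Step 2: w='' (idx 0), next='a' -> output (0, 'a'), add 'a' as idx 2
Step 3: w='b' (idx 1), next='b' -> output (1, 'b'), add 'bb' as idx 3
Step 4: w='b' (idx 1), next='a' -> output (1, 'a'), add 'ba' as idx 4
Step 5: w='a' (idx 2), next='b' -> output (2, 'b'), add 'ab' as idx 5
Step 6: w='ba' (idx 4), end of input -> output (4, '')


Encoded: [(0, 'b'), (0, 'a'), (1, 'b'), (1, 'a'), (2, 'b'), (4, '')]


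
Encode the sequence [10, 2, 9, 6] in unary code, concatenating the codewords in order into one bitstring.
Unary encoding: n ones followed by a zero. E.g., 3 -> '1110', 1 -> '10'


Encode each number as n ones followed by a terminating 0:
  10 -> 11111111110 (11 bits)
  2 -> 110 (3 bits)
  9 -> 1111111110 (10 bits)
  6 -> 1111110 (7 bits)
Total length = 11 + 3 + 10 + 7 = 31 bits.

Unary([10, 2, 9, 6]) = 1111111111011011111111101111110 (31 bits)


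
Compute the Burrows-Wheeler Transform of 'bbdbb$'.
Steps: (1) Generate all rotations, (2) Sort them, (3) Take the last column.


Rotations (sorted):
  0: $bbdbb -> last char: b
  1: b$bbdb -> last char: b
  2: bb$bbd -> last char: d
  3: bbdbb$ -> last char: $
  4: bdbb$b -> last char: b
  5: dbb$bb -> last char: b


BWT = bbd$bb


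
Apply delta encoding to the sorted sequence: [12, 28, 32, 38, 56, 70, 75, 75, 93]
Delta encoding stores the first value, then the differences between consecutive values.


First value: 12
Deltas:
  28 - 12 = 16
  32 - 28 = 4
  38 - 32 = 6
  56 - 38 = 18
  70 - 56 = 14
  75 - 70 = 5
  75 - 75 = 0
  93 - 75 = 18


Delta encoded: [12, 16, 4, 6, 18, 14, 5, 0, 18]


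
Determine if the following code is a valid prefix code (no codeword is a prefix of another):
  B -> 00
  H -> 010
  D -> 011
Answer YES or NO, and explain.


Checking each pair (does one codeword prefix another?):
  B='00' vs H='010': no prefix
  B='00' vs D='011': no prefix
  H='010' vs B='00': no prefix
  H='010' vs D='011': no prefix
  D='011' vs B='00': no prefix
  D='011' vs H='010': no prefix
No violation found over all pairs.

YES -- this is a valid prefix code. No codeword is a prefix of any other codeword.


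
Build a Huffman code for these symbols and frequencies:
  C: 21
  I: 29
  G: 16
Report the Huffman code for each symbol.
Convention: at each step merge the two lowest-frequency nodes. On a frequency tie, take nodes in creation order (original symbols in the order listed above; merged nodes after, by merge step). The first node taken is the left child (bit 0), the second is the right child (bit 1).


Huffman tree construction:
Step 1: Merge G(16) + C(21) = 37
Step 2: Merge I(29) + (G+C)(37) = 66
Read each symbol's code off the tree from the root (left child = 0, right child = 1).

Codes:
  C: 11 (length 2)
  I: 0 (length 1)
  G: 10 (length 2)
Average code length: 103/66 = 1.5606 bits/symbol


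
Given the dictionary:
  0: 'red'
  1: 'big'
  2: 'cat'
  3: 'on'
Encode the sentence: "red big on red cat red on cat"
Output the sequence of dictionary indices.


Look up each word in the dictionary:
  'red' -> 0
  'big' -> 1
  'on' -> 3
  'red' -> 0
  'cat' -> 2
  'red' -> 0
  'on' -> 3
  'cat' -> 2

Encoded: [0, 1, 3, 0, 2, 0, 3, 2]


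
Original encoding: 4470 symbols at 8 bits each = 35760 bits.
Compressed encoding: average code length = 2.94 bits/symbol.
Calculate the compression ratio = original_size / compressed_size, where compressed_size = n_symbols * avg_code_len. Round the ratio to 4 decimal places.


original_size = n_symbols * orig_bits = 4470 * 8 = 35760 bits
compressed_size = n_symbols * avg_code_len = 4470 * 2.94 = 13141.8 bits
ratio = original_size / compressed_size = 35760 / 13141.8 = 2.7211

Compression ratio = 2.7211


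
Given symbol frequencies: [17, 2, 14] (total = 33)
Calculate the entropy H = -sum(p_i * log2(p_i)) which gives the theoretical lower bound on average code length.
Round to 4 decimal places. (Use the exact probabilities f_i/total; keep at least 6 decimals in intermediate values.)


Per-symbol terms -p_i * log2(p_i) with p_i = f_i/33:
  p = 17/33 = 0.515152: log2(p) = -0.956931, -p*log2(p) = 0.492965
  p = 2/33 = 0.060606: log2(p) = -4.044394, -p*log2(p) = 0.245115
  p = 14/33 = 0.424242: log2(p) = -1.237039, -p*log2(p) = 0.524805
H = 0.492965 + 0.245115 + 0.524805 = 1.262885

H = 1.2629 bits/symbol


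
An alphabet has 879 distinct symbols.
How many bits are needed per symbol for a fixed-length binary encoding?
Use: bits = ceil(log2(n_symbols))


log2(879) = 9.7797
Bracket: 2^9 = 512 < 879 <= 2^10 = 1024
So ceil(log2(879)) = 10

bits = ceil(log2(879)) = ceil(9.7797) = 10 bits


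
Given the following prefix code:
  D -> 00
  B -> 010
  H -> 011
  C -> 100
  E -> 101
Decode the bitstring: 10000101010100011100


Decoding step by step:
Bits 100 -> C
Bits 00 -> D
Bits 101 -> E
Bits 010 -> B
Bits 100 -> C
Bits 011 -> H
Bits 100 -> C


Decoded message: CDEBCHC


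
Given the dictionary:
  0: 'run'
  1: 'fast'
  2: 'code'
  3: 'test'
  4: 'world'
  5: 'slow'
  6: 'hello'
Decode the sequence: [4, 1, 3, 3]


Look up each index in the dictionary:
  4 -> 'world'
  1 -> 'fast'
  3 -> 'test'
  3 -> 'test'

Decoded: "world fast test test"


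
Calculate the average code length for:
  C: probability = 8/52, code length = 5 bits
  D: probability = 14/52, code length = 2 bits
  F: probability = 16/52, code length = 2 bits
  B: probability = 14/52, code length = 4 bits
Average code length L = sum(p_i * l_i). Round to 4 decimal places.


Weighted contributions p_i * l_i:
  C: (8/52) * 5 = 40/52
  D: (14/52) * 2 = 28/52
  F: (16/52) * 2 = 32/52
  B: (14/52) * 4 = 56/52
Sum = (40 + 28 + 32 + 56)/52 = 156/52

L = 156/52 = 3.0000 bits/symbol


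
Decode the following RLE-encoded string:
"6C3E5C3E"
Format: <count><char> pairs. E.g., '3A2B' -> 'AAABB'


Expanding each <count><char> pair:
  6C -> 'CCCCCC'
  3E -> 'EEE'
  5C -> 'CCCCC'
  3E -> 'EEE'

Decoded = CCCCCCEEECCCCCEEE


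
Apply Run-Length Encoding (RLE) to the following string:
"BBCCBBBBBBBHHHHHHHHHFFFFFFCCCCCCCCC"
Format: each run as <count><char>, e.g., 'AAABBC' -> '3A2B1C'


Scanning runs left to right:
  i=0: run of 'B' x 2 -> '2B'
  i=2: run of 'C' x 2 -> '2C'
  i=4: run of 'B' x 7 -> '7B'
  i=11: run of 'H' x 9 -> '9H'
  i=20: run of 'F' x 6 -> '6F'
  i=26: run of 'C' x 9 -> '9C'

RLE = 2B2C7B9H6F9C


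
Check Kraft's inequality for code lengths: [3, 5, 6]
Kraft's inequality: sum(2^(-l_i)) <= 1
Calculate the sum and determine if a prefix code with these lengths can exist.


Sum = 2^(-3) + 2^(-5) + 2^(-6)
    = 0.125 + 0.03125 + 0.015625
    = 11/64 = 0.171875
Since 0.171875 <= 1, Kraft's inequality IS satisfied.
A prefix code with these lengths CAN exist.

Kraft sum = 0.171875. Satisfied.


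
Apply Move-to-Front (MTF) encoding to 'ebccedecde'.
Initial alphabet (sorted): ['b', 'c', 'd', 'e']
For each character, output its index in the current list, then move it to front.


MTF encoding:
'e': index 3 in ['b', 'c', 'd', 'e'] -> ['e', 'b', 'c', 'd']
'b': index 1 in ['e', 'b', 'c', 'd'] -> ['b', 'e', 'c', 'd']
'c': index 2 in ['b', 'e', 'c', 'd'] -> ['c', 'b', 'e', 'd']
'c': index 0 in ['c', 'b', 'e', 'd'] -> ['c', 'b', 'e', 'd']
'e': index 2 in ['c', 'b', 'e', 'd'] -> ['e', 'c', 'b', 'd']
'd': index 3 in ['e', 'c', 'b', 'd'] -> ['d', 'e', 'c', 'b']
'e': index 1 in ['d', 'e', 'c', 'b'] -> ['e', 'd', 'c', 'b']
'c': index 2 in ['e', 'd', 'c', 'b'] -> ['c', 'e', 'd', 'b']
'd': index 2 in ['c', 'e', 'd', 'b'] -> ['d', 'c', 'e', 'b']
'e': index 2 in ['d', 'c', 'e', 'b'] -> ['e', 'd', 'c', 'b']


Output: [3, 1, 2, 0, 2, 3, 1, 2, 2, 2]


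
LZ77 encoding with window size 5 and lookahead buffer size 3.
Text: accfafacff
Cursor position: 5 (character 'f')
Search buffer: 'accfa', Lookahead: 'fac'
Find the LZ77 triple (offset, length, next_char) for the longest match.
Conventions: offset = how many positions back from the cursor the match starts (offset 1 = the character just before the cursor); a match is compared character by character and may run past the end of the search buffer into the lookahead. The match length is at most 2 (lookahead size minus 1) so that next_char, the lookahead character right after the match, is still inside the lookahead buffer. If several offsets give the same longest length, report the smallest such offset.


Try each offset into the search buffer:
  offset=1 (pos 4, char 'a'): match length 0
  offset=2 (pos 3, char 'f'): match length 2
  offset=3 (pos 2, char 'c'): match length 0
  offset=4 (pos 1, char 'c'): match length 0
  offset=5 (pos 0, char 'a'): match length 0
Longest match has length 2 at offset 2.
next_char = character at position 5 + 2 = 7 -> 'c'

Best match: offset=2, length=2 (matching 'fa' starting at position 3)
LZ77 triple: (2, 2, 'c')


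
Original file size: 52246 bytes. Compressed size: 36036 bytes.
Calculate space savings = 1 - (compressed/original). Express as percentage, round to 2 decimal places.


ratio = compressed/original = 36036/52246 = 0.689737
savings = 1 - ratio = 1 - 0.689737 = 0.310263
as a percentage: 0.310263 * 100 = 31.03%

Space savings = 1 - 36036/52246 = 31.03%


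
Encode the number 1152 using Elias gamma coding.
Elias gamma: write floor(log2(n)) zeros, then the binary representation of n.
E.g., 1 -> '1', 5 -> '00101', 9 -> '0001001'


num_bits = floor(log2(1152)) + 1 = 11
leading_zeros = num_bits - 1 = 10
binary(1152) = 10010000000

Elias gamma(1152) = '0000000000' + '10010000000' = 000000000010010000000 (21 bits)


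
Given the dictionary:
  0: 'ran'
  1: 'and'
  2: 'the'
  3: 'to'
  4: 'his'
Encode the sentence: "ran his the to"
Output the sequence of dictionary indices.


Look up each word in the dictionary:
  'ran' -> 0
  'his' -> 4
  'the' -> 2
  'to' -> 3

Encoded: [0, 4, 2, 3]


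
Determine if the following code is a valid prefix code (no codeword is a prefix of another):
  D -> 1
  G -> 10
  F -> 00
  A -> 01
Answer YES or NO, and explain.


Checking each pair (does one codeword prefix another?):
  D='1' vs G='10': prefix -- VIOLATION

NO -- this is NOT a valid prefix code. D (1) is a prefix of G (10).


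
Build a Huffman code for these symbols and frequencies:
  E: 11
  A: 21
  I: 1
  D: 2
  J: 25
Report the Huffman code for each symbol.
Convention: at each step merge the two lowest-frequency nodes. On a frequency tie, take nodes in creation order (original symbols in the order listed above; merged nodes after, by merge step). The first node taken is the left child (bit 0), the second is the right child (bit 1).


Huffman tree construction:
Step 1: Merge I(1) + D(2) = 3
Step 2: Merge (I+D)(3) + E(11) = 14
Step 3: Merge ((I+D)+E)(14) + A(21) = 35
Step 4: Merge J(25) + (((I+D)+E)+A)(35) = 60
Read each symbol's code off the tree from the root (left child = 0, right child = 1).

Codes:
  E: 101 (length 3)
  A: 11 (length 2)
  I: 1000 (length 4)
  D: 1001 (length 4)
  J: 0 (length 1)
Average code length: 112/60 = 1.8667 bits/symbol


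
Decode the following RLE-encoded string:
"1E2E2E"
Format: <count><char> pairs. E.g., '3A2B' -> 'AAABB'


Expanding each <count><char> pair:
  1E -> 'E'
  2E -> 'EE'
  2E -> 'EE'

Decoded = EEEEE


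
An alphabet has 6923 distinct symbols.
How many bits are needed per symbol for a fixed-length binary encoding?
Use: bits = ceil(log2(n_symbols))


log2(6923) = 12.7572
Bracket: 2^12 = 4096 < 6923 <= 2^13 = 8192
So ceil(log2(6923)) = 13

bits = ceil(log2(6923)) = ceil(12.7572) = 13 bits


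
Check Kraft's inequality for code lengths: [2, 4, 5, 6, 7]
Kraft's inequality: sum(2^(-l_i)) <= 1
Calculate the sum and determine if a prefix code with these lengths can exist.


Sum = 2^(-2) + 2^(-4) + 2^(-5) + 2^(-6) + 2^(-7)
    = 0.25 + 0.0625 + 0.03125 + 0.015625 + 0.0078125
    = 47/128 = 0.3671875
Since 0.3671875 <= 1, Kraft's inequality IS satisfied.
A prefix code with these lengths CAN exist.

Kraft sum = 0.3671875. Satisfied.


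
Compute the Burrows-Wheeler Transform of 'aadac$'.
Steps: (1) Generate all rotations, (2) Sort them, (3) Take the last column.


Rotations (sorted):
  0: $aadac -> last char: c
  1: aadac$ -> last char: $
  2: ac$aad -> last char: d
  3: adac$a -> last char: a
  4: c$aada -> last char: a
  5: dac$aa -> last char: a


BWT = c$daaa


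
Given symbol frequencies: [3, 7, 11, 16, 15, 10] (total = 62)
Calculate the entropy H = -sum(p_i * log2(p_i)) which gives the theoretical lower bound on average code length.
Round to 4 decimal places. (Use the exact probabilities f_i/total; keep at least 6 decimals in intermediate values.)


Per-symbol terms -p_i * log2(p_i) with p_i = f_i/62:
  p = 3/62 = 0.048387: log2(p) = -4.369234, -p*log2(p) = 0.211415
  p = 7/62 = 0.112903: log2(p) = -3.146841, -p*log2(p) = 0.355289
  p = 11/62 = 0.177419: log2(p) = -2.494765, -p*log2(p) = 0.442620
  p = 16/62 = 0.258065: log2(p) = -1.954196, -p*log2(p) = 0.504309
  p = 15/62 = 0.241935: log2(p) = -2.047306, -p*log2(p) = 0.495316
  p = 10/62 = 0.161290: log2(p) = -2.632268, -p*log2(p) = 0.424559
H = 0.211415 + 0.355289 + 0.442620 + 0.504309 + 0.495316 + 0.424559 = 2.433508

H = 2.4335 bits/symbol


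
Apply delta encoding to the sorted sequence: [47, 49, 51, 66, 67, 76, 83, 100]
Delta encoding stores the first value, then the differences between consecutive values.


First value: 47
Deltas:
  49 - 47 = 2
  51 - 49 = 2
  66 - 51 = 15
  67 - 66 = 1
  76 - 67 = 9
  83 - 76 = 7
  100 - 83 = 17


Delta encoded: [47, 2, 2, 15, 1, 9, 7, 17]


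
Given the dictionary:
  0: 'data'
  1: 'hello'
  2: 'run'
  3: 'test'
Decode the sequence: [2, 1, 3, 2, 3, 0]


Look up each index in the dictionary:
  2 -> 'run'
  1 -> 'hello'
  3 -> 'test'
  2 -> 'run'
  3 -> 'test'
  0 -> 'data'

Decoded: "run hello test run test data"


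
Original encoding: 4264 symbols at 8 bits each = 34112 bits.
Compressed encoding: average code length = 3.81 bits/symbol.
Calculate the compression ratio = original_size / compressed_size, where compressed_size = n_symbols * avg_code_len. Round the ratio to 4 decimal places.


original_size = n_symbols * orig_bits = 4264 * 8 = 34112 bits
compressed_size = n_symbols * avg_code_len = 4264 * 3.81 = 16245.84 bits
ratio = original_size / compressed_size = 34112 / 16245.84 = 2.0997

Compression ratio = 2.0997


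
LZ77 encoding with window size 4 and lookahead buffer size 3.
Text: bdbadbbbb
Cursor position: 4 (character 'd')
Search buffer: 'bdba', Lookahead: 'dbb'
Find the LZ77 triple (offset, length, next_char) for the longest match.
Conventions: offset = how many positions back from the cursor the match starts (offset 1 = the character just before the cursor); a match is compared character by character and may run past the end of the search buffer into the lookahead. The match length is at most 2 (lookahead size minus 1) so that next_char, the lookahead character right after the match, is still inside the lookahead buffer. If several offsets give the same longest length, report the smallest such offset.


Try each offset into the search buffer:
  offset=1 (pos 3, char 'a'): match length 0
  offset=2 (pos 2, char 'b'): match length 0
  offset=3 (pos 1, char 'd'): match length 2
  offset=4 (pos 0, char 'b'): match length 0
Longest match has length 2 at offset 3.
next_char = character at position 4 + 2 = 6 -> 'b'

Best match: offset=3, length=2 (matching 'db' starting at position 1)
LZ77 triple: (3, 2, 'b')


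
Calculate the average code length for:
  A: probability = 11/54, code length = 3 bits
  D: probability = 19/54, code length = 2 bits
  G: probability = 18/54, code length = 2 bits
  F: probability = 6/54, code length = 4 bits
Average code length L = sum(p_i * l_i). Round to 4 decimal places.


Weighted contributions p_i * l_i:
  A: (11/54) * 3 = 33/54
  D: (19/54) * 2 = 38/54
  G: (18/54) * 2 = 36/54
  F: (6/54) * 4 = 24/54
Sum = (33 + 38 + 36 + 24)/54 = 131/54

L = 131/54 = 2.4259 bits/symbol


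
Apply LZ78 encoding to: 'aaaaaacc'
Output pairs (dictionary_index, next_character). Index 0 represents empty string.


LZ78 encoding steps:
Dictionary: {0: ''}
Step 1: w='' (idx 0), next='a' -> output (0, 'a'), add 'a' as idx 1
Step 2: w='a' (idx 1), next='a' -> output (1, 'a'), add 'aa' as idx 2
Step 3: w='aa' (idx 2), next='a' -> output (2, 'a'), add 'aaa' as idx 3
Step 4: w='' (idx 0), next='c' -> output (0, 'c'), add 'c' as idx 4
Step 5: w='c' (idx 4), end of input -> output (4, '')


Encoded: [(0, 'a'), (1, 'a'), (2, 'a'), (0, 'c'), (4, '')]


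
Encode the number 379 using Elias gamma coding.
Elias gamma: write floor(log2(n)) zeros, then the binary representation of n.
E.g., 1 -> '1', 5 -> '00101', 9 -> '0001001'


num_bits = floor(log2(379)) + 1 = 9
leading_zeros = num_bits - 1 = 8
binary(379) = 101111011

Elias gamma(379) = '00000000' + '101111011' = 00000000101111011 (17 bits)


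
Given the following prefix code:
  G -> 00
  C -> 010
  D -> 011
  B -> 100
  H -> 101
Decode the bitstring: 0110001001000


Decoding step by step:
Bits 011 -> D
Bits 00 -> G
Bits 010 -> C
Bits 010 -> C
Bits 00 -> G


Decoded message: DGCCG


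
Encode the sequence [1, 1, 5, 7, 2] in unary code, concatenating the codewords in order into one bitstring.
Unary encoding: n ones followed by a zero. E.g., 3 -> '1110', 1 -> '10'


Encode each number as n ones followed by a terminating 0:
  1 -> 10 (2 bits)
  1 -> 10 (2 bits)
  5 -> 111110 (6 bits)
  7 -> 11111110 (8 bits)
  2 -> 110 (3 bits)
Total length = 2 + 2 + 6 + 8 + 3 = 21 bits.

Unary([1, 1, 5, 7, 2]) = 101011111011111110110 (21 bits)


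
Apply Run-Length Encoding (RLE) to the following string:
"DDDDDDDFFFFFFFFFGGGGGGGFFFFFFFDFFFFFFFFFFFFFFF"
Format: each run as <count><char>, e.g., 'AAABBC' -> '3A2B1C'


Scanning runs left to right:
  i=0: run of 'D' x 7 -> '7D'
  i=7: run of 'F' x 9 -> '9F'
  i=16: run of 'G' x 7 -> '7G'
  i=23: run of 'F' x 7 -> '7F'
  i=30: run of 'D' x 1 -> '1D'
  i=31: run of 'F' x 15 -> '15F'

RLE = 7D9F7G7F1D15F


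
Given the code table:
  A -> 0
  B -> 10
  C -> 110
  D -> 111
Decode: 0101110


Decoding:
0 -> A
10 -> B
111 -> D
0 -> A


Result: ABDA


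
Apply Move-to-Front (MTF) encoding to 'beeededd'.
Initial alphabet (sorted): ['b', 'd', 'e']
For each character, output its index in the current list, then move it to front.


MTF encoding:
'b': index 0 in ['b', 'd', 'e'] -> ['b', 'd', 'e']
'e': index 2 in ['b', 'd', 'e'] -> ['e', 'b', 'd']
'e': index 0 in ['e', 'b', 'd'] -> ['e', 'b', 'd']
'e': index 0 in ['e', 'b', 'd'] -> ['e', 'b', 'd']
'd': index 2 in ['e', 'b', 'd'] -> ['d', 'e', 'b']
'e': index 1 in ['d', 'e', 'b'] -> ['e', 'd', 'b']
'd': index 1 in ['e', 'd', 'b'] -> ['d', 'e', 'b']
'd': index 0 in ['d', 'e', 'b'] -> ['d', 'e', 'b']


Output: [0, 2, 0, 0, 2, 1, 1, 0]


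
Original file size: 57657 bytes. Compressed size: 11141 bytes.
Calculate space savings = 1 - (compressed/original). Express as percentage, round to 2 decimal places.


ratio = compressed/original = 11141/57657 = 0.193229
savings = 1 - ratio = 1 - 0.193229 = 0.806771
as a percentage: 0.806771 * 100 = 80.68%

Space savings = 1 - 11141/57657 = 80.68%


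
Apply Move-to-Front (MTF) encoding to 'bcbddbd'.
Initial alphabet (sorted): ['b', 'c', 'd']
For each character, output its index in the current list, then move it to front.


MTF encoding:
'b': index 0 in ['b', 'c', 'd'] -> ['b', 'c', 'd']
'c': index 1 in ['b', 'c', 'd'] -> ['c', 'b', 'd']
'b': index 1 in ['c', 'b', 'd'] -> ['b', 'c', 'd']
'd': index 2 in ['b', 'c', 'd'] -> ['d', 'b', 'c']
'd': index 0 in ['d', 'b', 'c'] -> ['d', 'b', 'c']
'b': index 1 in ['d', 'b', 'c'] -> ['b', 'd', 'c']
'd': index 1 in ['b', 'd', 'c'] -> ['d', 'b', 'c']


Output: [0, 1, 1, 2, 0, 1, 1]


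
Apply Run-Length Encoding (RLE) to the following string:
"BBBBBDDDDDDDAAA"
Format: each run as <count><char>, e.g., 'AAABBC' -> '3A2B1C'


Scanning runs left to right:
  i=0: run of 'B' x 5 -> '5B'
  i=5: run of 'D' x 7 -> '7D'
  i=12: run of 'A' x 3 -> '3A'

RLE = 5B7D3A


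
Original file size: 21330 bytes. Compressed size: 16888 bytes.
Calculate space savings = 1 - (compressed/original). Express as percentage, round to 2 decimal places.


ratio = compressed/original = 16888/21330 = 0.791749
savings = 1 - ratio = 1 - 0.791749 = 0.208251
as a percentage: 0.208251 * 100 = 20.83%

Space savings = 1 - 16888/21330 = 20.83%


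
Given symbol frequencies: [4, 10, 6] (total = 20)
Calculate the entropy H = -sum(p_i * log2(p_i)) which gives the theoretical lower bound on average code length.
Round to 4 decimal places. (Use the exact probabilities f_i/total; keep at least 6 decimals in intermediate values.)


Per-symbol terms -p_i * log2(p_i) with p_i = f_i/20:
  p = 4/20 = 0.200000: log2(p) = -2.321928, -p*log2(p) = 0.464386
  p = 10/20 = 0.500000: log2(p) = -1.000000, -p*log2(p) = 0.500000
  p = 6/20 = 0.300000: log2(p) = -1.736966, -p*log2(p) = 0.521090
H = 0.464386 + 0.500000 + 0.521090 = 1.485476

H = 1.4855 bits/symbol


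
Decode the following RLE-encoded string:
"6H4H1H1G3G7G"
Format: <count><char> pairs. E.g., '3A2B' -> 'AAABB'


Expanding each <count><char> pair:
  6H -> 'HHHHHH'
  4H -> 'HHHH'
  1H -> 'H'
  1G -> 'G'
  3G -> 'GGG'
  7G -> 'GGGGGGG'

Decoded = HHHHHHHHHHHGGGGGGGGGGG


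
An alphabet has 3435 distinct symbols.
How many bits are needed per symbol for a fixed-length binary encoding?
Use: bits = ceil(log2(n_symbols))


log2(3435) = 11.7461
Bracket: 2^11 = 2048 < 3435 <= 2^12 = 4096
So ceil(log2(3435)) = 12

bits = ceil(log2(3435)) = ceil(11.7461) = 12 bits


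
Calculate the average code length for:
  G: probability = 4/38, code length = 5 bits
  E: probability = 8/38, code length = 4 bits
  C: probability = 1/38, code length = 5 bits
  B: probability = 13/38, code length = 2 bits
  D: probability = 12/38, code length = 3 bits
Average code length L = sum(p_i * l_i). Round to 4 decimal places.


Weighted contributions p_i * l_i:
  G: (4/38) * 5 = 20/38
  E: (8/38) * 4 = 32/38
  C: (1/38) * 5 = 5/38
  B: (13/38) * 2 = 26/38
  D: (12/38) * 3 = 36/38
Sum = (20 + 32 + 5 + 26 + 36)/38 = 119/38

L = 119/38 = 3.1316 bits/symbol


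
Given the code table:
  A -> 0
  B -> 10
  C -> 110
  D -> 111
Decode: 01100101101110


Decoding:
0 -> A
110 -> C
0 -> A
10 -> B
110 -> C
111 -> D
0 -> A


Result: ACABCDA


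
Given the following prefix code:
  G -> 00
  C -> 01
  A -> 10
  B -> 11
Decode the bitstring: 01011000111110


Decoding step by step:
Bits 01 -> C
Bits 01 -> C
Bits 10 -> A
Bits 00 -> G
Bits 11 -> B
Bits 11 -> B
Bits 10 -> A


Decoded message: CCAGBBA


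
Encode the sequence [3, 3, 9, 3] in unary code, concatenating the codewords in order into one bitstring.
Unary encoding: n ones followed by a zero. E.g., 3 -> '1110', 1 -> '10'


Encode each number as n ones followed by a terminating 0:
  3 -> 1110 (4 bits)
  3 -> 1110 (4 bits)
  9 -> 1111111110 (10 bits)
  3 -> 1110 (4 bits)
Total length = 4 + 4 + 10 + 4 = 22 bits.

Unary([3, 3, 9, 3]) = 1110111011111111101110 (22 bits)


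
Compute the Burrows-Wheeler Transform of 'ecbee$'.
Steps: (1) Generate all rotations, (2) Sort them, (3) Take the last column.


Rotations (sorted):
  0: $ecbee -> last char: e
  1: bee$ec -> last char: c
  2: cbee$e -> last char: e
  3: e$ecbe -> last char: e
  4: ecbee$ -> last char: $
  5: ee$ecb -> last char: b


BWT = ecee$b


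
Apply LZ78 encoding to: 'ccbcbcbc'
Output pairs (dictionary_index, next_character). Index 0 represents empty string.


LZ78 encoding steps:
Dictionary: {0: ''}
Step 1: w='' (idx 0), next='c' -> output (0, 'c'), add 'c' as idx 1
Step 2: w='c' (idx 1), next='b' -> output (1, 'b'), add 'cb' as idx 2
Step 3: w='cb' (idx 2), next='c' -> output (2, 'c'), add 'cbc' as idx 3
Step 4: w='' (idx 0), next='b' -> output (0, 'b'), add 'b' as idx 4
Step 5: w='c' (idx 1), end of input -> output (1, '')


Encoded: [(0, 'c'), (1, 'b'), (2, 'c'), (0, 'b'), (1, '')]


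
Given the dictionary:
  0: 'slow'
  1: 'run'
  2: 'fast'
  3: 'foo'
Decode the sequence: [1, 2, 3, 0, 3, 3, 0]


Look up each index in the dictionary:
  1 -> 'run'
  2 -> 'fast'
  3 -> 'foo'
  0 -> 'slow'
  3 -> 'foo'
  3 -> 'foo'
  0 -> 'slow'

Decoded: "run fast foo slow foo foo slow"


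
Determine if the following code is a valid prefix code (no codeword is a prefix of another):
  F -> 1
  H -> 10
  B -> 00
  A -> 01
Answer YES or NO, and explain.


Checking each pair (does one codeword prefix another?):
  F='1' vs H='10': prefix -- VIOLATION

NO -- this is NOT a valid prefix code. F (1) is a prefix of H (10).


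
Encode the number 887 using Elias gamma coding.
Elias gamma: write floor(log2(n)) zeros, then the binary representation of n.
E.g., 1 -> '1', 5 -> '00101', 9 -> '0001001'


num_bits = floor(log2(887)) + 1 = 10
leading_zeros = num_bits - 1 = 9
binary(887) = 1101110111

Elias gamma(887) = '000000000' + '1101110111' = 0000000001101110111 (19 bits)


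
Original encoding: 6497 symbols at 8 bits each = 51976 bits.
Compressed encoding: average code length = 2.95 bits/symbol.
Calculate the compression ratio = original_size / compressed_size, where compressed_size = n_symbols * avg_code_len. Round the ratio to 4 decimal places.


original_size = n_symbols * orig_bits = 6497 * 8 = 51976 bits
compressed_size = n_symbols * avg_code_len = 6497 * 2.95 = 19166.15 bits
ratio = original_size / compressed_size = 51976 / 19166.15 = 2.7119

Compression ratio = 2.7119


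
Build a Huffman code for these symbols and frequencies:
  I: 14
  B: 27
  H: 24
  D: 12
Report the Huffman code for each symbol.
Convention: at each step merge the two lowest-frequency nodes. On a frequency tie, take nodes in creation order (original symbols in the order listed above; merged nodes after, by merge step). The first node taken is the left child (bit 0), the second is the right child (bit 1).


Huffman tree construction:
Step 1: Merge D(12) + I(14) = 26
Step 2: Merge H(24) + (D+I)(26) = 50
Step 3: Merge B(27) + (H+(D+I))(50) = 77
Read each symbol's code off the tree from the root (left child = 0, right child = 1).

Codes:
  I: 111 (length 3)
  B: 0 (length 1)
  H: 10 (length 2)
  D: 110 (length 3)
Average code length: 153/77 = 1.9870 bits/symbol


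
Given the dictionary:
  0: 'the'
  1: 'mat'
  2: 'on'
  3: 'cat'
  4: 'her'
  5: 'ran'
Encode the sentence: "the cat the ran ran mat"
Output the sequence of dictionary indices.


Look up each word in the dictionary:
  'the' -> 0
  'cat' -> 3
  'the' -> 0
  'ran' -> 5
  'ran' -> 5
  'mat' -> 1

Encoded: [0, 3, 0, 5, 5, 1]


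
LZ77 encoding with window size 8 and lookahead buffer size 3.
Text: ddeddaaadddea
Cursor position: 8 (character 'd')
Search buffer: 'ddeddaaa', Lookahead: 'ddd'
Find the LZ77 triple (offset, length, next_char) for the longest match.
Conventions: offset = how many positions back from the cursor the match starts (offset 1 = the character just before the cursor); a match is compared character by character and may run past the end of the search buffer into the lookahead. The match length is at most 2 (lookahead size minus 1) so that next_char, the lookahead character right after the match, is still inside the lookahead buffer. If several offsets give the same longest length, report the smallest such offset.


Try each offset into the search buffer:
  offset=1 (pos 7, char 'a'): match length 0
  offset=2 (pos 6, char 'a'): match length 0
  offset=3 (pos 5, char 'a'): match length 0
  offset=4 (pos 4, char 'd'): match length 1
  offset=5 (pos 3, char 'd'): match length 2
  offset=6 (pos 2, char 'e'): match length 0
  offset=7 (pos 1, char 'd'): match length 1
  offset=8 (pos 0, char 'd'): match length 2
Longest match has length 2, found at offsets 5, 8; take the smallest, offset 5.
next_char = character at position 8 + 2 = 10 -> 'd'

Best match: offset=5, length=2 (matching 'dd' starting at position 3)
LZ77 triple: (5, 2, 'd')


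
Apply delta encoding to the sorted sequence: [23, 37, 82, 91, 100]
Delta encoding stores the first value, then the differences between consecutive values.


First value: 23
Deltas:
  37 - 23 = 14
  82 - 37 = 45
  91 - 82 = 9
  100 - 91 = 9


Delta encoded: [23, 14, 45, 9, 9]


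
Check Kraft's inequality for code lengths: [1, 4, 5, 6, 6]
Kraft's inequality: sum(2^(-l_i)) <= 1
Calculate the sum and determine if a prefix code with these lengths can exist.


Sum = 2^(-1) + 2^(-4) + 2^(-5) + 2^(-6) + 2^(-6)
    = 0.5 + 0.0625 + 0.03125 + 0.015625 + 0.015625
    = 40/64 = 0.625
Since 0.625 <= 1, Kraft's inequality IS satisfied.
A prefix code with these lengths CAN exist.

Kraft sum = 0.625. Satisfied.


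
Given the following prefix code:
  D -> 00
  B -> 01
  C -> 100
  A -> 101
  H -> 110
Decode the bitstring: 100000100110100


Decoding step by step:
Bits 100 -> C
Bits 00 -> D
Bits 01 -> B
Bits 00 -> D
Bits 110 -> H
Bits 100 -> C


Decoded message: CDBDHC


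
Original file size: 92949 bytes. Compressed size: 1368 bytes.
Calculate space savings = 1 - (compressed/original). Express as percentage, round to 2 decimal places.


ratio = compressed/original = 1368/92949 = 0.014718
savings = 1 - ratio = 1 - 0.014718 = 0.985282
as a percentage: 0.985282 * 100 = 98.53%

Space savings = 1 - 1368/92949 = 98.53%


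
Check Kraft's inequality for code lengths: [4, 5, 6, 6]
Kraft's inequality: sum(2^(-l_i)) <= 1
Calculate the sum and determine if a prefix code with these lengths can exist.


Sum = 2^(-4) + 2^(-5) + 2^(-6) + 2^(-6)
    = 0.0625 + 0.03125 + 0.015625 + 0.015625
    = 8/64 = 0.125
Since 0.125 <= 1, Kraft's inequality IS satisfied.
A prefix code with these lengths CAN exist.

Kraft sum = 0.125. Satisfied.


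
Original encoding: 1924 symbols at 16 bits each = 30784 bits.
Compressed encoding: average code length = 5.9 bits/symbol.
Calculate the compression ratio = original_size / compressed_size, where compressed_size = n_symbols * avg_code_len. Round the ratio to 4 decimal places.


original_size = n_symbols * orig_bits = 1924 * 16 = 30784 bits
compressed_size = n_symbols * avg_code_len = 1924 * 5.9 = 11351.6 bits
ratio = original_size / compressed_size = 30784 / 11351.6 = 2.7119

Compression ratio = 2.7119


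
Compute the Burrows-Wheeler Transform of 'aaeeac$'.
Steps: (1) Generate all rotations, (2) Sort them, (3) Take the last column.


Rotations (sorted):
  0: $aaeeac -> last char: c
  1: aaeeac$ -> last char: $
  2: ac$aaee -> last char: e
  3: aeeac$a -> last char: a
  4: c$aaeea -> last char: a
  5: eac$aae -> last char: e
  6: eeac$aa -> last char: a


BWT = c$eaaea
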